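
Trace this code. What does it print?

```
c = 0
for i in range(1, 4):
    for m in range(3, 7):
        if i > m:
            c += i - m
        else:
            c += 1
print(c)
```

i=1,m=3: not 1>3, c = 0+1 = 1
i=1,m=4: not 1>4, c = 1+1 = 2
i=1,m=5: not 1>5, c = 2+1 = 3
i=1,m=6: not 1>6, c = 3+1 = 4
i=2,m=3: not 2>3, c = 4+1 = 5
i=2,m=4: not 2>4, c = 5+1 = 6
i=2,m=5: not 2>5, c = 6+1 = 7
i=2,m=6: not 2>6, c = 7+1 = 8
i=3,m=3: not 3>3, c = 8+1 = 9
i=3,m=4: not 3>4, c = 9+1 = 10
i=3,m=5: not 3>5, c = 10+1 = 11
i=3,m=6: not 3>6, c = 11+1 = 12

12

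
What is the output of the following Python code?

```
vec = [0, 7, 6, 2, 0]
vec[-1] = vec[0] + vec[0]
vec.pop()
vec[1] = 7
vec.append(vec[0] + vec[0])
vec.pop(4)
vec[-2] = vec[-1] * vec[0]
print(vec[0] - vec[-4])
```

0

vec[-1] = vec[0]+vec[0] = 0+0 = 0 → [0, 7, 6, 2, 0]
pop() removes 0 → [0, 7, 6, 2]
vec[1] = 7 → [0, 7, 6, 2]
append vec[0]+vec[0] = 0+0 = 0 → [0, 7, 6, 2, 0]
pop(4) removes 0 → [0, 7, 6, 2]
vec[-2] = vec[-1]*vec[0] = 2*0 = 0 → [0, 7, 0, 2]
vec[0]-vec[-4] = 0-0 = 0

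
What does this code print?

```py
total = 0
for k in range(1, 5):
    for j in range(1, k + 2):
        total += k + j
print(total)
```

74

k=1,j=1: total = 0+2 = 2
k=1,j=2: total = 2+3 = 5
k=2,j=1: total = 5+3 = 8
k=2,j=2: total = 8+4 = 12
k=2,j=3: total = 12+5 = 17
k=3,j=1: total = 17+4 = 21
k=3,j=2: total = 21+5 = 26
k=3,j=3: total = 26+6 = 32
k=3,j=4: total = 32+7 = 39
k=4,j=1: total = 39+5 = 44
k=4,j=2: total = 44+6 = 50
k=4,j=3: total = 50+7 = 57
k=4,j=4: total = 57+8 = 65
k=4,j=5: total = 65+9 = 74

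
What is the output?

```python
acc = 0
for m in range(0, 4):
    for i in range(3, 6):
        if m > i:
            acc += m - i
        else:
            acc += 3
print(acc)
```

m=0,i=3: not 0>3, acc = 0+3 = 3
m=0,i=4: not 0>4, acc = 3+3 = 6
m=0,i=5: not 0>5, acc = 6+3 = 9
m=1,i=3: not 1>3, acc = 9+3 = 12
m=1,i=4: not 1>4, acc = 12+3 = 15
m=1,i=5: not 1>5, acc = 15+3 = 18
m=2,i=3: not 2>3, acc = 18+3 = 21
m=2,i=4: not 2>4, acc = 21+3 = 24
m=2,i=5: not 2>5, acc = 24+3 = 27
m=3,i=3: not 3>3, acc = 27+3 = 30
m=3,i=4: not 3>4, acc = 30+3 = 33
m=3,i=5: not 3>5, acc = 33+3 = 36

36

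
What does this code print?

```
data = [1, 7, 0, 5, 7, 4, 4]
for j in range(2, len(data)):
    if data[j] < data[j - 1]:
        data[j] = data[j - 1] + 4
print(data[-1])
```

j=2: 0<7, data[2] = 7+4 = 11 → [1, 7, 11, 5, 7, 4, 4]
j=3: 5<11, data[3] = 11+4 = 15 → [1, 7, 11, 15, 7, 4, 4]
j=4: 7<15, data[4] = 15+4 = 19 → [1, 7, 11, 15, 19, 4, 4]
j=5: 4<19, data[5] = 19+4 = 23 → [1, 7, 11, 15, 19, 23, 4]
j=6: 4<23, data[6] = 23+4 = 27 → [1, 7, 11, 15, 19, 23, 27]

27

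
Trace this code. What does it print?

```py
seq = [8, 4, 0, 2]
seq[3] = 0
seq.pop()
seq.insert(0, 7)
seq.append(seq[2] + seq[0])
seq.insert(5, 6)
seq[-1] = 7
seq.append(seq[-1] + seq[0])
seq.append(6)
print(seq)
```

[7, 8, 4, 0, 11, 7, 14, 6]

seq[3] = 0 → [8, 4, 0, 0]
pop() removes 0 → [8, 4, 0]
insert 7 at 0 → [7, 8, 4, 0]
append seq[2]+seq[0] = 4+7 = 11 → [7, 8, 4, 0, 11]
insert 6 at 5 → [7, 8, 4, 0, 11, 6]
seq[-1] = 7 → [7, 8, 4, 0, 11, 7]
append seq[-1]+seq[0] = 7+7 = 14 → [7, 8, 4, 0, 11, 7, 14]
append 6 → [7, 8, 4, 0, 11, 7, 14, 6]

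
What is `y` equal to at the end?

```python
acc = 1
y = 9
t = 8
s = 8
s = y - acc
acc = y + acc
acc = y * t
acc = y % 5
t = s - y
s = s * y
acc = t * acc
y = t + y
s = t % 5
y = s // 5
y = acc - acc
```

0

s = 9-1 = 8
acc = 9+1 = 10
acc = 9*8 = 72
acc = 9%5 = 4
t = 8-9 = -1
s = 8*9 = 72
acc = (-1)*4 = -4
y = (-1)+9 = 8
s = (-1)%5 = 4
y = 4//5 = 0
y = (-4)-(-4) = 0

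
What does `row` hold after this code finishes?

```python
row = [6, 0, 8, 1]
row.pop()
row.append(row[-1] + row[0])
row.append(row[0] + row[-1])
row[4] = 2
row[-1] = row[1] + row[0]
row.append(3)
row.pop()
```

pop() removes 1 → [6, 0, 8]
append row[-1]+row[0] = 8+6 = 14 → [6, 0, 8, 14]
append row[0]+row[-1] = 6+14 = 20 → [6, 0, 8, 14, 20]
row[4] = 2 → [6, 0, 8, 14, 2]
row[-1] = row[1]+row[0] = 0+6 = 6 → [6, 0, 8, 14, 6]
append 3 → [6, 0, 8, 14, 6, 3]
pop() removes 3 → [6, 0, 8, 14, 6]

[6, 0, 8, 14, 6]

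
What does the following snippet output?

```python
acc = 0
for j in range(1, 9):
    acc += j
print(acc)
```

j=1: acc = 0+1 = 1
j=2: acc = 1+2 = 3
j=3: acc = 3+3 = 6
j=4: acc = 6+4 = 10
j=5: acc = 10+5 = 15
j=6: acc = 15+6 = 21
j=7: acc = 21+7 = 28
j=8: acc = 28+8 = 36

36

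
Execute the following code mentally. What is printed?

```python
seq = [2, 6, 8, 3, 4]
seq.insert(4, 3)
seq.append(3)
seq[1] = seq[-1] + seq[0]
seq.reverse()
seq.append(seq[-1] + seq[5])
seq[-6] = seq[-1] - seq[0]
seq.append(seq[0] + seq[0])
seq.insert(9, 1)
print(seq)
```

insert 3 at 4 → [2, 6, 8, 3, 3, 4]
append 3 → [2, 6, 8, 3, 3, 4, 3]
seq[1] = seq[-1]+seq[0] = 3+2 = 5 → [2, 5, 8, 3, 3, 4, 3]
reverse → [3, 4, 3, 3, 8, 5, 2]
append seq[-1]+seq[5] = 2+5 = 7 → [3, 4, 3, 3, 8, 5, 2, 7]
seq[-6] = seq[-1]-seq[0] = 7-3 = 4 → [3, 4, 4, 3, 8, 5, 2, 7]
append seq[0]+seq[0] = 3+3 = 6 → [3, 4, 4, 3, 8, 5, 2, 7, 6]
insert 1 at 9 → [3, 4, 4, 3, 8, 5, 2, 7, 6, 1]

[3, 4, 4, 3, 8, 5, 2, 7, 6, 1]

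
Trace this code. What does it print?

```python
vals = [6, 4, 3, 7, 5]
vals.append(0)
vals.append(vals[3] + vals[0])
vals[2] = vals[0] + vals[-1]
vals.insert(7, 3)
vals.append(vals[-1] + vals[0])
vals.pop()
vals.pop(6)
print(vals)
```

[6, 4, 19, 7, 5, 0, 3]

append 0 → [6, 4, 3, 7, 5, 0]
append vals[3]+vals[0] = 7+6 = 13 → [6, 4, 3, 7, 5, 0, 13]
vals[2] = vals[0]+vals[-1] = 6+13 = 19 → [6, 4, 19, 7, 5, 0, 13]
insert 3 at 7 → [6, 4, 19, 7, 5, 0, 13, 3]
append vals[-1]+vals[0] = 3+6 = 9 → [6, 4, 19, 7, 5, 0, 13, 3, 9]
pop() removes 9 → [6, 4, 19, 7, 5, 0, 13, 3]
pop(6) removes 13 → [6, 4, 19, 7, 5, 0, 3]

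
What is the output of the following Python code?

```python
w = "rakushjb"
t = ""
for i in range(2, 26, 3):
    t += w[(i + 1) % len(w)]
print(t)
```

i=2: add w[3]='u' → 'u'
i=5: add w[6]='j' → 'uj'
i=8: add w[1]='a' → 'uja'
i=11: add w[4]='s' → 'ujas'
i=14: add w[7]='b' → 'ujasb'
i=17: add w[2]='k' → 'ujasbk'
i=20: add w[5]='h' → 'ujasbkh'
i=23: add w[0]='r' → 'ujasbkhr'

ujasbkhr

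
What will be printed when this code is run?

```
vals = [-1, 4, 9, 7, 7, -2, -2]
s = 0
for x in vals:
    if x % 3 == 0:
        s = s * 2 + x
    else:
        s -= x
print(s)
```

-7

x=-1: not %3==0, s = 0-(-1) = 1
x=4: not %3==0, s = 1-4 = -3
x=9: %3==0, s = (-3)*2+9 = 3
x=7: not %3==0, s = 3-7 = -4
x=7: not %3==0, s = (-4)-7 = -11
x=-2: not %3==0, s = (-11)-(-2) = -9
x=-2: not %3==0, s = (-9)-(-2) = -7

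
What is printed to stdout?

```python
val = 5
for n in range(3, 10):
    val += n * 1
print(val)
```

n=3: val = 5+3*1 = 8
n=4: val = 8+4*1 = 12
n=5: val = 12+5*1 = 17
n=6: val = 17+6*1 = 23
n=7: val = 23+7*1 = 30
n=8: val = 30+8*1 = 38
n=9: val = 38+9*1 = 47

47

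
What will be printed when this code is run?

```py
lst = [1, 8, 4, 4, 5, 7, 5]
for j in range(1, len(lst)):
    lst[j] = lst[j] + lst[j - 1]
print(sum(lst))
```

125

j=1: lst[1] = 8+1 = 9 → [1, 9, 4, 4, 5, 7, 5]
j=2: lst[2] = 4+9 = 13 → [1, 9, 13, 4, 5, 7, 5]
j=3: lst[3] = 4+13 = 17 → [1, 9, 13, 17, 5, 7, 5]
j=4: lst[4] = 5+17 = 22 → [1, 9, 13, 17, 22, 7, 5]
j=5: lst[5] = 7+22 = 29 → [1, 9, 13, 17, 22, 29, 5]
j=6: lst[6] = 5+29 = 34 → [1, 9, 13, 17, 22, 29, 34]
sum = 125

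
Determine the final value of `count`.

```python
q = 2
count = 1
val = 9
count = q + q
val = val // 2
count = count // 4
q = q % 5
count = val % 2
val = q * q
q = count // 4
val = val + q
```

0

count = 2+2 = 4
val = 9//2 = 4
count = 4//4 = 1
q = 2%5 = 2
count = 4%2 = 0
val = 2*2 = 4
q = 0//4 = 0
val = 4+0 = 4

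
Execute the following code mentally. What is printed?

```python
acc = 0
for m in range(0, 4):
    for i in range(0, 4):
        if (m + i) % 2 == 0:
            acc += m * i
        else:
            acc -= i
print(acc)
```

m=0,i=0: even sum, acc = 0+0 = 0
m=0,i=1: odd sum, acc = 0-1 = -1
m=0,i=2: even sum, acc = (-1)+0 = -1
m=0,i=3: odd sum, acc = (-1)-3 = -4
m=1,i=0: odd sum, acc = (-4)-0 = -4
m=1,i=1: even sum, acc = (-4)+1 = -3
m=1,i=2: odd sum, acc = (-3)-2 = -5
m=1,i=3: even sum, acc = (-5)+3 = -2
m=2,i=0: even sum, acc = (-2)+0 = -2
m=2,i=1: odd sum, acc = (-2)-1 = -3
m=2,i=2: even sum, acc = (-3)+4 = 1
m=2,i=3: odd sum, acc = 1-3 = -2
m=3,i=0: odd sum, acc = (-2)-0 = -2
m=3,i=1: even sum, acc = (-2)+3 = 1
m=3,i=2: odd sum, acc = 1-2 = -1
m=3,i=3: even sum, acc = (-1)+9 = 8

8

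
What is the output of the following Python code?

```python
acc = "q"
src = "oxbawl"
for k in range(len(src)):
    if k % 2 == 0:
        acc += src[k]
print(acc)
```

k=0: add 'o' → 'qo'
k=1: skip
k=2: add 'b' → 'qob'
k=3: skip
k=4: add 'w' → 'qobw'
k=5: skip

qobw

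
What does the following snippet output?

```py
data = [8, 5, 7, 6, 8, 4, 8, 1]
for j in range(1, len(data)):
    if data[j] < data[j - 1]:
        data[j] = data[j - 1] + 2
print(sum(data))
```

j=1: 5<8, data[1] = 8+2 = 10 → [8, 10, 7, 6, 8, 4, 8, 1]
j=2: 7<10, data[2] = 10+2 = 12 → [8, 10, 12, 6, 8, 4, 8, 1]
j=3: 6<12, data[3] = 12+2 = 14 → [8, 10, 12, 14, 8, 4, 8, 1]
j=4: 8<14, data[4] = 14+2 = 16 → [8, 10, 12, 14, 16, 4, 8, 1]
j=5: 4<16, data[5] = 16+2 = 18 → [8, 10, 12, 14, 16, 18, 8, 1]
j=6: 8<18, data[6] = 18+2 = 20 → [8, 10, 12, 14, 16, 18, 20, 1]
j=7: 1<20, data[7] = 20+2 = 22 → [8, 10, 12, 14, 16, 18, 20, 22]
sum = 120

120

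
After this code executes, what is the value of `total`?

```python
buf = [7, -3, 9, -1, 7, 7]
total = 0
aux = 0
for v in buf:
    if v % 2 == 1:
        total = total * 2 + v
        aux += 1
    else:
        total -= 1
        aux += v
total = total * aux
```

1590

v=7: odd, total = 0*2+7 = 7; aux=1
v=-3: odd, total = 7*2+(-3) = 11; aux=2
v=9: odd, total = 11*2+9 = 31; aux=3
v=-1: odd, total = 31*2+(-1) = 61; aux=4
v=7: odd, total = 61*2+7 = 129; aux=5
v=7: odd, total = 129*2+7 = 265; aux=6
total*aux = 265*6 = 1590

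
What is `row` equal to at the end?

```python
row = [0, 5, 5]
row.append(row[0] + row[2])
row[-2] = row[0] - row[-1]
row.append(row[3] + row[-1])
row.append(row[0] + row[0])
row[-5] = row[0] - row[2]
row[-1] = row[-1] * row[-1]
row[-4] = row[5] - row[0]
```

[0, 5, 0, 5, 10, 0]

append row[0]+row[2] = 0+5 = 5 → [0, 5, 5, 5]
row[-2] = row[0]-row[-1] = 0-5 = -5 → [0, 5, -5, 5]
append row[3]+row[-1] = 5+5 = 10 → [0, 5, -5, 5, 10]
append row[0]+row[0] = 0+0 = 0 → [0, 5, -5, 5, 10, 0]
row[-5] = row[0]-row[2] = 0-(-5) = 5 → [0, 5, -5, 5, 10, 0]
row[-1] = row[-1]*row[-1] = 0*0 = 0 → [0, 5, -5, 5, 10, 0]
row[-4] = row[5]-row[0] = 0-0 = 0 → [0, 5, 0, 5, 10, 0]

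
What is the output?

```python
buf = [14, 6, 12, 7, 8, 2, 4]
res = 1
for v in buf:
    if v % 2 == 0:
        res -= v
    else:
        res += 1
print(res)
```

v=14: even, res = 1-14 = -13
v=6: even, res = (-13)-6 = -19
v=12: even, res = (-19)-12 = -31
v=7: not even, res = (-31)+1 = -30
v=8: even, res = (-30)-8 = -38
v=2: even, res = (-38)-2 = -40
v=4: even, res = (-40)-4 = -44

-44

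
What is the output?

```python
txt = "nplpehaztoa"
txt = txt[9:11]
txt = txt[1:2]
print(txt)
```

a

slice [9:11] → 'oa'
slice [1:2] → 'a'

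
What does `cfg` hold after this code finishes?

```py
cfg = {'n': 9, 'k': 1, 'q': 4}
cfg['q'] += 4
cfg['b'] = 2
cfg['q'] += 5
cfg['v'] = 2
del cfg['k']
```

cfg['q'] = 4+4 = 8 → {'n': 9, 'k': 1, 'q': 8}
cfg['b'] = 2 → {'n': 9, 'k': 1, 'q': 8, 'b': 2}
cfg['q'] = 8+5 = 13 → {'n': 9, 'k': 1, 'q': 13, 'b': 2}
cfg['v'] = 2 → {'n': 9, 'k': 1, 'q': 13, 'b': 2, 'v': 2}
del 'k' → {'n': 9, 'q': 13, 'b': 2, 'v': 2}

{'n': 9, 'q': 13, 'b': 2, 'v': 2}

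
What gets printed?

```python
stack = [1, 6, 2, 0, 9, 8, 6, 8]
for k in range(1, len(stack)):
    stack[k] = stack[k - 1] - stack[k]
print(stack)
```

k=1: stack[1] = 1-6 = -5 → [1, -5, 2, 0, 9, 8, 6, 8]
k=2: stack[2] = (-5)-2 = -7 → [1, -5, -7, 0, 9, 8, 6, 8]
k=3: stack[3] = (-7)-0 = -7 → [1, -5, -7, -7, 9, 8, 6, 8]
k=4: stack[4] = (-7)-9 = -16 → [1, -5, -7, -7, -16, 8, 6, 8]
k=5: stack[5] = (-16)-8 = -24 → [1, -5, -7, -7, -16, -24, 6, 8]
k=6: stack[6] = (-24)-6 = -30 → [1, -5, -7, -7, -16, -24, -30, 8]
k=7: stack[7] = (-30)-8 = -38 → [1, -5, -7, -7, -16, -24, -30, -38]

[1, -5, -7, -7, -16, -24, -30, -38]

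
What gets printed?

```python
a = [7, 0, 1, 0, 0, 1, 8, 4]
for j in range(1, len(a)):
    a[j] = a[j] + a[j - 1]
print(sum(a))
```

j=1: a[1] = 0+7 = 7 → [7, 7, 1, 0, 0, 1, 8, 4]
j=2: a[2] = 1+7 = 8 → [7, 7, 8, 0, 0, 1, 8, 4]
j=3: a[3] = 0+8 = 8 → [7, 7, 8, 8, 0, 1, 8, 4]
j=4: a[4] = 0+8 = 8 → [7, 7, 8, 8, 8, 1, 8, 4]
j=5: a[5] = 1+8 = 9 → [7, 7, 8, 8, 8, 9, 8, 4]
j=6: a[6] = 8+9 = 17 → [7, 7, 8, 8, 8, 9, 17, 4]
j=7: a[7] = 4+17 = 21 → [7, 7, 8, 8, 8, 9, 17, 21]
sum = 85

85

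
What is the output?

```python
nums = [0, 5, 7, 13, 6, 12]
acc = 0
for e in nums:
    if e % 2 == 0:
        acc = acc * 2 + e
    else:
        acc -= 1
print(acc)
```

e=0: even, acc = 0*2+0 = 0
e=5: not even, acc = 0-1 = -1
e=7: not even, acc = (-1)-1 = -2
e=13: not even, acc = (-2)-1 = -3
e=6: even, acc = (-3)*2+6 = 0
e=12: even, acc = 0*2+12 = 12

12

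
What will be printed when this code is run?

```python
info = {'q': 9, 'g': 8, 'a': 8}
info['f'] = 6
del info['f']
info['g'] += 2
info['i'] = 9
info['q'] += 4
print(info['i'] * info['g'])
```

90

info['f'] = 6 → {'q': 9, 'g': 8, 'a': 8, 'f': 6}
del 'f' → {'q': 9, 'g': 8, 'a': 8}
info['g'] = 8+2 = 10 → {'q': 9, 'g': 10, 'a': 8}
info['i'] = 9 → {'q': 9, 'g': 10, 'a': 8, 'i': 9}
info['q'] = 9+4 = 13 → {'q': 13, 'g': 10, 'a': 8, 'i': 9}
info['i']*info['g'] = 9*10 = 90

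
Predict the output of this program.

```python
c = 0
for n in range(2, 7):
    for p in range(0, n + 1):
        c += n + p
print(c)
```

n=2,p=0: c = 0+2 = 2
n=2,p=1: c = 2+3 = 5
n=2,p=2: c = 5+4 = 9
n=3,p=0: c = 9+3 = 12
n=3,p=1: c = 12+4 = 16
n=3,p=2: c = 16+5 = 21
n=3,p=3: c = 21+6 = 27
n=4,p=0: c = 27+4 = 31
n=4,p=1: c = 31+5 = 36
n=4,p=2: c = 36+6 = 42
n=4,p=3: c = 42+7 = 49
n=4,p=4: c = 49+8 = 57
n=5,p=0: c = 57+5 = 62
n=5,p=1: c = 62+6 = 68
n=5,p=2: c = 68+7 = 75
n=5,p=3: c = 75+8 = 83
n=5,p=4: c = 83+9 = 92
n=5,p=5: c = 92+10 = 102
n=6,p=0: c = 102+6 = 108
n=6,p=1: c = 108+7 = 115
n=6,p=2: c = 115+8 = 123
n=6,p=3: c = 123+9 = 132
n=6,p=4: c = 132+10 = 142
n=6,p=5: c = 142+11 = 153
n=6,p=6: c = 153+12 = 165

165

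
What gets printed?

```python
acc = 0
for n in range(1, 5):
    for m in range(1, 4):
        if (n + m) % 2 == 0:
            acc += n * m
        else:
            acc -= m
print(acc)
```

16

n=1,m=1: even sum, acc = 0+1 = 1
n=1,m=2: odd sum, acc = 1-2 = -1
n=1,m=3: even sum, acc = (-1)+3 = 2
n=2,m=1: odd sum, acc = 2-1 = 1
n=2,m=2: even sum, acc = 1+4 = 5
n=2,m=3: odd sum, acc = 5-3 = 2
n=3,m=1: even sum, acc = 2+3 = 5
n=3,m=2: odd sum, acc = 5-2 = 3
n=3,m=3: even sum, acc = 3+9 = 12
n=4,m=1: odd sum, acc = 12-1 = 11
n=4,m=2: even sum, acc = 11+8 = 19
n=4,m=3: odd sum, acc = 19-3 = 16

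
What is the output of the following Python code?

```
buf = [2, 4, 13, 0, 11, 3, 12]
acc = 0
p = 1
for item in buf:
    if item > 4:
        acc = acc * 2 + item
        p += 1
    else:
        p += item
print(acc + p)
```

item=2: not >4; p=3
item=4: not >4; p=7
item=13: >4, acc = 0*2+13 = 13; p=8
item=0: not >4; p=8
item=11: >4, acc = 13*2+11 = 37; p=9
item=3: not >4; p=12
item=12: >4, acc = 37*2+12 = 86; p=13
acc+p = 86+13 = 99

99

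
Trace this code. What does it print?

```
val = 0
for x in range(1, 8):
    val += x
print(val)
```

x=1: val = 0+1 = 1
x=2: val = 1+2 = 3
x=3: val = 3+3 = 6
x=4: val = 6+4 = 10
x=5: val = 10+5 = 15
x=6: val = 15+6 = 21
x=7: val = 21+7 = 28

28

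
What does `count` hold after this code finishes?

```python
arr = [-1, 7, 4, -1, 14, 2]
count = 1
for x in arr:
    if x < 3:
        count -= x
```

1

x=-1: <3, count = 1-(-1) = 2
x=7: not <3
x=4: not <3
x=-1: <3, count = 2-(-1) = 3
x=14: not <3
x=2: <3, count = 3-2 = 1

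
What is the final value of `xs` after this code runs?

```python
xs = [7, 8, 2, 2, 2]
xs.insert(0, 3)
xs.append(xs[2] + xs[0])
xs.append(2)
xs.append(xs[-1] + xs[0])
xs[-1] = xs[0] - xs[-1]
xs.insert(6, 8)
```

insert 3 at 0 → [3, 7, 8, 2, 2, 2]
append xs[2]+xs[0] = 8+3 = 11 → [3, 7, 8, 2, 2, 2, 11]
append 2 → [3, 7, 8, 2, 2, 2, 11, 2]
append xs[-1]+xs[0] = 2+3 = 5 → [3, 7, 8, 2, 2, 2, 11, 2, 5]
xs[-1] = xs[0]-xs[-1] = 3-5 = -2 → [3, 7, 8, 2, 2, 2, 11, 2, -2]
insert 8 at 6 → [3, 7, 8, 2, 2, 2, 8, 11, 2, -2]

[3, 7, 8, 2, 2, 2, 8, 11, 2, -2]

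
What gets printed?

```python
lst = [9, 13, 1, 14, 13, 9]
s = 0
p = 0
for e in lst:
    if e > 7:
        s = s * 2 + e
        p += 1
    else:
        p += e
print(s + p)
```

e=9: >7, s = 0*2+9 = 9; p=1
e=13: >7, s = 9*2+13 = 31; p=2
e=1: not >7; p=3
e=14: >7, s = 31*2+14 = 76; p=4
e=13: >7, s = 76*2+13 = 165; p=5
e=9: >7, s = 165*2+9 = 339; p=6
s+p = 339+6 = 345

345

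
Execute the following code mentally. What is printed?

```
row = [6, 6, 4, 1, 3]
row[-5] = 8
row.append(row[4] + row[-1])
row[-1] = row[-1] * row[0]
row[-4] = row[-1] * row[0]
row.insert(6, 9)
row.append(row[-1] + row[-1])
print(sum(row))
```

row[-5] = 8 → [8, 6, 4, 1, 3]
append row[4]+row[-1] = 3+3 = 6 → [8, 6, 4, 1, 3, 6]
row[-1] = row[-1]*row[0] = 6*8 = 48 → [8, 6, 4, 1, 3, 48]
row[-4] = row[-1]*row[0] = 48*8 = 384 → [8, 6, 384, 1, 3, 48]
insert 9 at 6 → [8, 6, 384, 1, 3, 48, 9]
append row[-1]+row[-1] = 9+9 = 18 → [8, 6, 384, 1, 3, 48, 9, 18]
sum = 477

477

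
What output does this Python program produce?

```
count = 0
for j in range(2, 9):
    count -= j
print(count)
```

-35

j=2: count = 0-2 = -2
j=3: count = (-2)-3 = -5
j=4: count = (-5)-4 = -9
j=5: count = (-9)-5 = -14
j=6: count = (-14)-6 = -20
j=7: count = (-20)-7 = -27
j=8: count = (-27)-8 = -35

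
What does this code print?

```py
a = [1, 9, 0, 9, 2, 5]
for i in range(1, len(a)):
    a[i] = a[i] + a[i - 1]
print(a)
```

i=1: a[1] = 9+1 = 10 → [1, 10, 0, 9, 2, 5]
i=2: a[2] = 0+10 = 10 → [1, 10, 10, 9, 2, 5]
i=3: a[3] = 9+10 = 19 → [1, 10, 10, 19, 2, 5]
i=4: a[4] = 2+19 = 21 → [1, 10, 10, 19, 21, 5]
i=5: a[5] = 5+21 = 26 → [1, 10, 10, 19, 21, 26]

[1, 10, 10, 19, 21, 26]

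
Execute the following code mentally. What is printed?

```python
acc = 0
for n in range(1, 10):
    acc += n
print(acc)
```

n=1: acc = 0+1 = 1
n=2: acc = 1+2 = 3
n=3: acc = 3+3 = 6
n=4: acc = 6+4 = 10
n=5: acc = 10+5 = 15
n=6: acc = 15+6 = 21
n=7: acc = 21+7 = 28
n=8: acc = 28+8 = 36
n=9: acc = 36+9 = 45

45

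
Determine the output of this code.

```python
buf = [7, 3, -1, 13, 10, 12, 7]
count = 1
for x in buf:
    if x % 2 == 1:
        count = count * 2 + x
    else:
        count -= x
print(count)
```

153

x=7: odd, count = 1*2+7 = 9
x=3: odd, count = 9*2+3 = 21
x=-1: odd, count = 21*2+(-1) = 41
x=13: odd, count = 41*2+13 = 95
x=10: not odd, count = 95-10 = 85
x=12: not odd, count = 85-12 = 73
x=7: odd, count = 73*2+7 = 153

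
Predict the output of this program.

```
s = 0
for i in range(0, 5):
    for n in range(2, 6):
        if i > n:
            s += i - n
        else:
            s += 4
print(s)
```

72

i=0,n=2: not 0>2, s = 0+4 = 4
i=0,n=3: not 0>3, s = 4+4 = 8
i=0,n=4: not 0>4, s = 8+4 = 12
i=0,n=5: not 0>5, s = 12+4 = 16
i=1,n=2: not 1>2, s = 16+4 = 20
i=1,n=3: not 1>3, s = 20+4 = 24
i=1,n=4: not 1>4, s = 24+4 = 28
i=1,n=5: not 1>5, s = 28+4 = 32
i=2,n=2: not 2>2, s = 32+4 = 36
i=2,n=3: not 2>3, s = 36+4 = 40
i=2,n=4: not 2>4, s = 40+4 = 44
i=2,n=5: not 2>5, s = 44+4 = 48
i=3,n=2: 3>2, s = 48+1 = 49
i=3,n=3: not 3>3, s = 49+4 = 53
i=3,n=4: not 3>4, s = 53+4 = 57
i=3,n=5: not 3>5, s = 57+4 = 61
i=4,n=2: 4>2, s = 61+2 = 63
i=4,n=3: 4>3, s = 63+1 = 64
i=4,n=4: not 4>4, s = 64+4 = 68
i=4,n=5: not 4>5, s = 68+4 = 72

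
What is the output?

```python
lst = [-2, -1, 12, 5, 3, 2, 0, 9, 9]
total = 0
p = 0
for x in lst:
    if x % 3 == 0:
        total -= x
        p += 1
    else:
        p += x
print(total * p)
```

-297

x=-2: not %3==0; p=-2
x=-1: not %3==0; p=-3
x=12: %3==0, total = 0-12 = -12; p=-2
x=5: not %3==0; p=3
x=3: %3==0, total = (-12)-3 = -15; p=4
x=2: not %3==0; p=6
x=0: %3==0, total = (-15)-0 = -15; p=7
x=9: %3==0, total = (-15)-9 = -24; p=8
x=9: %3==0, total = (-24)-9 = -33; p=9
total*p = (-33)*9 = -297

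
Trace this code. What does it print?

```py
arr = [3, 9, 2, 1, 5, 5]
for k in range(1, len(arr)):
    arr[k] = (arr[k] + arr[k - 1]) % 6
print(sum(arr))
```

11

k=1: arr[1] = (9+3)%6 = 0 → [3, 0, 2, 1, 5, 5]
k=2: arr[2] = (2+0)%6 = 2 → [3, 0, 2, 1, 5, 5]
k=3: arr[3] = (1+2)%6 = 3 → [3, 0, 2, 3, 5, 5]
k=4: arr[4] = (5+3)%6 = 2 → [3, 0, 2, 3, 2, 5]
k=5: arr[5] = (5+2)%6 = 1 → [3, 0, 2, 3, 2, 1]
sum = 11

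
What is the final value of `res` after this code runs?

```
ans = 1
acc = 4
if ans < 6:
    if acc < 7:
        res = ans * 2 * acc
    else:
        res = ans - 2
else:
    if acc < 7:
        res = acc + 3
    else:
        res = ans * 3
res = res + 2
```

10

ans=1, acc=4
ans < 6 is True; acc < 7 is True
→ res = ans * 2 * acc = 8
res = 8+2 = 10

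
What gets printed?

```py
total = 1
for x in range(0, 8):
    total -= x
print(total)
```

-27

x=0: total = 1-0 = 1
x=1: total = 1-1 = 0
x=2: total = 0-2 = -2
x=3: total = (-2)-3 = -5
x=4: total = (-5)-4 = -9
x=5: total = (-9)-5 = -14
x=6: total = (-14)-6 = -20
x=7: total = (-20)-7 = -27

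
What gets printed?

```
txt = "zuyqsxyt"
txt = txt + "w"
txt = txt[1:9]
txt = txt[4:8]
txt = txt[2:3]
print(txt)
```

t

+ 'w' → 'zuyqsxytw'
slice [1:9] → 'uyqsxytw'
slice [4:8] → 'xytw'
slice [2:3] → 't'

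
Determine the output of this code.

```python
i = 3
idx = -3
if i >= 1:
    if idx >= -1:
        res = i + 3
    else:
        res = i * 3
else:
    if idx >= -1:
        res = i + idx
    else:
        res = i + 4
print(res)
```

i=3, idx=-3
i >= 1 is True; idx >= -1 is False
→ res = i * 3 = 9

9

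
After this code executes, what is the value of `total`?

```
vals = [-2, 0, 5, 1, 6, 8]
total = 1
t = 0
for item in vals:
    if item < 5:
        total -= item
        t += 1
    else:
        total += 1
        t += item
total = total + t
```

item=-2: <5, total = 1-(-2) = 3; t=1
item=0: <5, total = 3-0 = 3; t=2
item=5: not <5, total = 3+1 = 4; t=7
item=1: <5, total = 4-1 = 3; t=8
item=6: not <5, total = 3+1 = 4; t=14
item=8: not <5, total = 4+1 = 5; t=22
total+t = 5+22 = 27

27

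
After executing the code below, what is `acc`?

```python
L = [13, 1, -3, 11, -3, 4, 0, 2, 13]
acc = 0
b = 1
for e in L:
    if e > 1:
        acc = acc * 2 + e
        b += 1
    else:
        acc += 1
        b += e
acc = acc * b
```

373

e=13: >1, acc = 0*2+13 = 13; b=2
e=1: not >1, acc = 13+1 = 14; b=3
e=-3: not >1, acc = 14+1 = 15; b=0
e=11: >1, acc = 15*2+11 = 41; b=1
e=-3: not >1, acc = 41+1 = 42; b=-2
e=4: >1, acc = 42*2+4 = 88; b=-1
e=0: not >1, acc = 88+1 = 89; b=-1
e=2: >1, acc = 89*2+2 = 180; b=0
e=13: >1, acc = 180*2+13 = 373; b=1
acc*b = 373*1 = 373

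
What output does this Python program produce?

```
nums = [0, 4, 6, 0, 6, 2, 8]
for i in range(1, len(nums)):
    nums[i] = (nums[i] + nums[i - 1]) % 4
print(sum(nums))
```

i=1: nums[1] = (4+0)%4 = 0 → [0, 0, 6, 0, 6, 2, 8]
i=2: nums[2] = (6+0)%4 = 2 → [0, 0, 2, 0, 6, 2, 8]
i=3: nums[3] = (0+2)%4 = 2 → [0, 0, 2, 2, 6, 2, 8]
i=4: nums[4] = (6+2)%4 = 0 → [0, 0, 2, 2, 0, 2, 8]
i=5: nums[5] = (2+0)%4 = 2 → [0, 0, 2, 2, 0, 2, 8]
i=6: nums[6] = (8+2)%4 = 2 → [0, 0, 2, 2, 0, 2, 2]
sum = 8

8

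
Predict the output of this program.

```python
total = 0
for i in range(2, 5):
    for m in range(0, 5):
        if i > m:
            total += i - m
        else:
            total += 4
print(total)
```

i=2,m=0: 2>0, total = 0+2 = 2
i=2,m=1: 2>1, total = 2+1 = 3
i=2,m=2: not 2>2, total = 3+4 = 7
i=2,m=3: not 2>3, total = 7+4 = 11
i=2,m=4: not 2>4, total = 11+4 = 15
i=3,m=0: 3>0, total = 15+3 = 18
i=3,m=1: 3>1, total = 18+2 = 20
i=3,m=2: 3>2, total = 20+1 = 21
i=3,m=3: not 3>3, total = 21+4 = 25
i=3,m=4: not 3>4, total = 25+4 = 29
i=4,m=0: 4>0, total = 29+4 = 33
i=4,m=1: 4>1, total = 33+3 = 36
i=4,m=2: 4>2, total = 36+2 = 38
i=4,m=3: 4>3, total = 38+1 = 39
i=4,m=4: not 4>4, total = 39+4 = 43

43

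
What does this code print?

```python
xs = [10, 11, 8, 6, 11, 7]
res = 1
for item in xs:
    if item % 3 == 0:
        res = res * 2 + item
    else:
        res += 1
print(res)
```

item=10: not %3==0, res = 1+1 = 2
item=11: not %3==0, res = 2+1 = 3
item=8: not %3==0, res = 3+1 = 4
item=6: %3==0, res = 4*2+6 = 14
item=11: not %3==0, res = 14+1 = 15
item=7: not %3==0, res = 15+1 = 16

16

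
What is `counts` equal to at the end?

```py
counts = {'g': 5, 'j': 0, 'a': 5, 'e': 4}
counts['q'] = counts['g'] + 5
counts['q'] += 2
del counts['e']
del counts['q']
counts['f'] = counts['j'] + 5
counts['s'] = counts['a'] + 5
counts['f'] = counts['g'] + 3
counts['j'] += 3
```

{'g': 5, 'j': 3, 'a': 5, 'f': 8, 's': 10}

counts['q'] = counts['g']+5 = 10 → {'g': 5, 'j': 0, 'a': 5, 'e': 4, 'q': 10}
counts['q'] = 10+2 = 12 → {'g': 5, 'j': 0, 'a': 5, 'e': 4, 'q': 12}
del 'e' → {'g': 5, 'j': 0, 'a': 5, 'q': 12}
del 'q' → {'g': 5, 'j': 0, 'a': 5}
counts['f'] = counts['j']+5 = 5 → {'g': 5, 'j': 0, 'a': 5, 'f': 5}
counts['s'] = counts['a']+5 = 10 → {'g': 5, 'j': 0, 'a': 5, 'f': 5, 's': 10}
counts['f'] = counts['g']+3 = 8 → {'g': 5, 'j': 0, 'a': 5, 'f': 8, 's': 10}
counts['j'] = 0+3 = 3 → {'g': 5, 'j': 3, 'a': 5, 'f': 8, 's': 10}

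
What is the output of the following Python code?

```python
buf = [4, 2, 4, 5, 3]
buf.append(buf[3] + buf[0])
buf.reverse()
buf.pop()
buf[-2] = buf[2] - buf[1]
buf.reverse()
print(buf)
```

[2, 2, 5, 3, 9]

append buf[3]+buf[0] = 5+4 = 9 → [4, 2, 4, 5, 3, 9]
reverse → [9, 3, 5, 4, 2, 4]
pop() removes 4 → [9, 3, 5, 4, 2]
buf[-2] = buf[2]-buf[1] = 5-3 = 2 → [9, 3, 5, 2, 2]
reverse → [2, 2, 5, 3, 9]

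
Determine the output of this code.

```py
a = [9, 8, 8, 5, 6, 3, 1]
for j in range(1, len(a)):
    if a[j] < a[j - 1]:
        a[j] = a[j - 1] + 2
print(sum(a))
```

j=1: 8<9, a[1] = 9+2 = 11 → [9, 11, 8, 5, 6, 3, 1]
j=2: 8<11, a[2] = 11+2 = 13 → [9, 11, 13, 5, 6, 3, 1]
j=3: 5<13, a[3] = 13+2 = 15 → [9, 11, 13, 15, 6, 3, 1]
j=4: 6<15, a[4] = 15+2 = 17 → [9, 11, 13, 15, 17, 3, 1]
j=5: 3<17, a[5] = 17+2 = 19 → [9, 11, 13, 15, 17, 19, 1]
j=6: 1<19, a[6] = 19+2 = 21 → [9, 11, 13, 15, 17, 19, 21]
sum = 105

105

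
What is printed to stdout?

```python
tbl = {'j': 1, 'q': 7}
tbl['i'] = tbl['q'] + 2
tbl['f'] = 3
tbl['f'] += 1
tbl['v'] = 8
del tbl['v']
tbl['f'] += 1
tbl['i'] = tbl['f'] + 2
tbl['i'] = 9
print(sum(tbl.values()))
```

tbl['i'] = tbl['q']+2 = 9 → {'j': 1, 'q': 7, 'i': 9}
tbl['f'] = 3 → {'j': 1, 'q': 7, 'i': 9, 'f': 3}
tbl['f'] = 3+1 = 4 → {'j': 1, 'q': 7, 'i': 9, 'f': 4}
tbl['v'] = 8 → {'j': 1, 'q': 7, 'i': 9, 'f': 4, 'v': 8}
del 'v' → {'j': 1, 'q': 7, 'i': 9, 'f': 4}
tbl['f'] = 4+1 = 5 → {'j': 1, 'q': 7, 'i': 9, 'f': 5}
tbl['i'] = tbl['f']+2 = 7 → {'j': 1, 'q': 7, 'i': 7, 'f': 5}
tbl['i'] = 9 → {'j': 1, 'q': 7, 'i': 9, 'f': 5}
sum of values = 22

22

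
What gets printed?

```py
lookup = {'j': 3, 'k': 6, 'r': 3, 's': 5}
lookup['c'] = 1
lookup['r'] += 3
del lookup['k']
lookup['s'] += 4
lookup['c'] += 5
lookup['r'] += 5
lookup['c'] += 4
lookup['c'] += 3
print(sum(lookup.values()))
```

36

lookup['c'] = 1 → {'j': 3, 'k': 6, 'r': 3, 's': 5, 'c': 1}
lookup['r'] = 3+3 = 6 → {'j': 3, 'k': 6, 'r': 6, 's': 5, 'c': 1}
del 'k' → {'j': 3, 'r': 6, 's': 5, 'c': 1}
lookup['s'] = 5+4 = 9 → {'j': 3, 'r': 6, 's': 9, 'c': 1}
lookup['c'] = 1+5 = 6 → {'j': 3, 'r': 6, 's': 9, 'c': 6}
lookup['r'] = 6+5 = 11 → {'j': 3, 'r': 11, 's': 9, 'c': 6}
lookup['c'] = 6+4 = 10 → {'j': 3, 'r': 11, 's': 9, 'c': 10}
lookup['c'] = 10+3 = 13 → {'j': 3, 'r': 11, 's': 9, 'c': 13}
sum of values = 36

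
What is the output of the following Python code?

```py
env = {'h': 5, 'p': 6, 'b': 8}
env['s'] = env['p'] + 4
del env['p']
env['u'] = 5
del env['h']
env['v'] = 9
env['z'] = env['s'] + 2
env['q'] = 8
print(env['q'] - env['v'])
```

env['s'] = env['p']+4 = 10 → {'h': 5, 'p': 6, 'b': 8, 's': 10}
del 'p' → {'h': 5, 'b': 8, 's': 10}
env['u'] = 5 → {'h': 5, 'b': 8, 's': 10, 'u': 5}
del 'h' → {'b': 8, 's': 10, 'u': 5}
env['v'] = 9 → {'b': 8, 's': 10, 'u': 5, 'v': 9}
env['z'] = env['s']+2 = 12 → {'b': 8, 's': 10, 'u': 5, 'v': 9, 'z': 12}
env['q'] = 8 → {'b': 8, 's': 10, 'u': 5, 'v': 9, 'z': 12, 'q': 8}
env['q']-env['v'] = 8-9 = -1

-1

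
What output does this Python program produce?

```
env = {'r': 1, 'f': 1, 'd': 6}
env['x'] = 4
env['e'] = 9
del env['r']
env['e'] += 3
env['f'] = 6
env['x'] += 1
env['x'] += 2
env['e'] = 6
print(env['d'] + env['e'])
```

env['x'] = 4 → {'r': 1, 'f': 1, 'd': 6, 'x': 4}
env['e'] = 9 → {'r': 1, 'f': 1, 'd': 6, 'x': 4, 'e': 9}
del 'r' → {'f': 1, 'd': 6, 'x': 4, 'e': 9}
env['e'] = 9+3 = 12 → {'f': 1, 'd': 6, 'x': 4, 'e': 12}
env['f'] = 6 → {'f': 6, 'd': 6, 'x': 4, 'e': 12}
env['x'] = 4+1 = 5 → {'f': 6, 'd': 6, 'x': 5, 'e': 12}
env['x'] = 5+2 = 7 → {'f': 6, 'd': 6, 'x': 7, 'e': 12}
env['e'] = 6 → {'f': 6, 'd': 6, 'x': 7, 'e': 6}
env['d']+env['e'] = 6+6 = 12

12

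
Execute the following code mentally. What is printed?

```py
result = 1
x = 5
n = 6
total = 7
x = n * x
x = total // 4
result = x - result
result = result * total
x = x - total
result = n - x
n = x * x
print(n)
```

36

x = 6*5 = 30
x = 7//4 = 1
result = 1-1 = 0
result = 0*7 = 0
x = 1-7 = -6
result = 6-(-6) = 12
n = (-6)*(-6) = 36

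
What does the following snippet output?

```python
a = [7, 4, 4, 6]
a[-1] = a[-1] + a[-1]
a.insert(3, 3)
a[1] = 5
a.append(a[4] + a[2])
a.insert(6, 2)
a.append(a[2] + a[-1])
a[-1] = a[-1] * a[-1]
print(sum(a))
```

a[-1] = a[-1]+a[-1] = 6+6 = 12 → [7, 4, 4, 12]
insert 3 at 3 → [7, 4, 4, 3, 12]
a[1] = 5 → [7, 5, 4, 3, 12]
append a[4]+a[2] = 12+4 = 16 → [7, 5, 4, 3, 12, 16]
insert 2 at 6 → [7, 5, 4, 3, 12, 16, 2]
append a[2]+a[-1] = 4+2 = 6 → [7, 5, 4, 3, 12, 16, 2, 6]
a[-1] = a[-1]*a[-1] = 6*6 = 36 → [7, 5, 4, 3, 12, 16, 2, 36]
sum = 85

85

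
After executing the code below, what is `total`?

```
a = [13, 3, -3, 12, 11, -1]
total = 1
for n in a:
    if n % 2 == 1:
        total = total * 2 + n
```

273

n=13: odd, total = 1*2+13 = 15
n=3: odd, total = 15*2+3 = 33
n=-3: odd, total = 33*2+(-3) = 63
n=12: not odd
n=11: odd, total = 63*2+11 = 137
n=-1: odd, total = 137*2+(-1) = 273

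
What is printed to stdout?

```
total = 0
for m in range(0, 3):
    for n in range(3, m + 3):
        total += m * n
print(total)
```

17

m=1,n=3: total = 0+3 = 3
m=2,n=3: total = 3+6 = 9
m=2,n=4: total = 9+8 = 17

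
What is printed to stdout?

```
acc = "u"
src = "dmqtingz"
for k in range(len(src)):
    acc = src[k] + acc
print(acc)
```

k=0: prepend 'd' → 'du'
k=1: prepend 'm' → 'mdu'
k=2: prepend 'q' → 'qmdu'
k=3: prepend 't' → 'tqmdu'
k=4: prepend 'i' → 'itqmdu'
k=5: prepend 'n' → 'nitqmdu'
k=6: prepend 'g' → 'gnitqmdu'
k=7: prepend 'z' → 'zgnitqmdu'

zgnitqmdu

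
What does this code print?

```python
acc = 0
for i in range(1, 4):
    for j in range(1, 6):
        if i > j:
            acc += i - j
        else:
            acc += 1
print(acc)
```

i=1,j=1: not 1>1, acc = 0+1 = 1
i=1,j=2: not 1>2, acc = 1+1 = 2
i=1,j=3: not 1>3, acc = 2+1 = 3
i=1,j=4: not 1>4, acc = 3+1 = 4
i=1,j=5: not 1>5, acc = 4+1 = 5
i=2,j=1: 2>1, acc = 5+1 = 6
i=2,j=2: not 2>2, acc = 6+1 = 7
i=2,j=3: not 2>3, acc = 7+1 = 8
i=2,j=4: not 2>4, acc = 8+1 = 9
i=2,j=5: not 2>5, acc = 9+1 = 10
i=3,j=1: 3>1, acc = 10+2 = 12
i=3,j=2: 3>2, acc = 12+1 = 13
i=3,j=3: not 3>3, acc = 13+1 = 14
i=3,j=4: not 3>4, acc = 14+1 = 15
i=3,j=5: not 3>5, acc = 15+1 = 16

16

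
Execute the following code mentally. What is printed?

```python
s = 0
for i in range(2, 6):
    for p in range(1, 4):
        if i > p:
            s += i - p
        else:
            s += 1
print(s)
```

22

i=2,p=1: 2>1, s = 0+1 = 1
i=2,p=2: not 2>2, s = 1+1 = 2
i=2,p=3: not 2>3, s = 2+1 = 3
i=3,p=1: 3>1, s = 3+2 = 5
i=3,p=2: 3>2, s = 5+1 = 6
i=3,p=3: not 3>3, s = 6+1 = 7
i=4,p=1: 4>1, s = 7+3 = 10
i=4,p=2: 4>2, s = 10+2 = 12
i=4,p=3: 4>3, s = 12+1 = 13
i=5,p=1: 5>1, s = 13+4 = 17
i=5,p=2: 5>2, s = 17+3 = 20
i=5,p=3: 5>3, s = 20+2 = 22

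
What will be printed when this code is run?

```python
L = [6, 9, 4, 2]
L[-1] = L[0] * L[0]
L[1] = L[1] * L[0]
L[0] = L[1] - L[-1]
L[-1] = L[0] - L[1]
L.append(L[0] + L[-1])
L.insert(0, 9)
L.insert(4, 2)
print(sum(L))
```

L[-1] = L[0]*L[0] = 6*6 = 36 → [6, 9, 4, 36]
L[1] = L[1]*L[0] = 9*6 = 54 → [6, 54, 4, 36]
L[0] = L[1]-L[-1] = 54-36 = 18 → [18, 54, 4, 36]
L[-1] = L[0]-L[1] = 18-54 = -36 → [18, 54, 4, -36]
append L[0]+L[-1] = 18+(-36) = -18 → [18, 54, 4, -36, -18]
insert 9 at 0 → [9, 18, 54, 4, -36, -18]
insert 2 at 4 → [9, 18, 54, 4, 2, -36, -18]
sum = 33

33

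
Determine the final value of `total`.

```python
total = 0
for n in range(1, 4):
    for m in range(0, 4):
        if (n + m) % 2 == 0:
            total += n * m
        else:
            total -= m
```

n=1,m=0: odd sum, total = 0-0 = 0
n=1,m=1: even sum, total = 0+1 = 1
n=1,m=2: odd sum, total = 1-2 = -1
n=1,m=3: even sum, total = (-1)+3 = 2
n=2,m=0: even sum, total = 2+0 = 2
n=2,m=1: odd sum, total = 2-1 = 1
n=2,m=2: even sum, total = 1+4 = 5
n=2,m=3: odd sum, total = 5-3 = 2
n=3,m=0: odd sum, total = 2-0 = 2
n=3,m=1: even sum, total = 2+3 = 5
n=3,m=2: odd sum, total = 5-2 = 3
n=3,m=3: even sum, total = 3+9 = 12

12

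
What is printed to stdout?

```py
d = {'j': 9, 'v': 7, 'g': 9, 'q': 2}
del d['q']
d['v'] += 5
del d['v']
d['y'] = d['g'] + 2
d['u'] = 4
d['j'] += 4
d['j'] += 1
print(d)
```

del 'q' → {'j': 9, 'v': 7, 'g': 9}
d['v'] = 7+5 = 12 → {'j': 9, 'v': 12, 'g': 9}
del 'v' → {'j': 9, 'g': 9}
d['y'] = d['g']+2 = 11 → {'j': 9, 'g': 9, 'y': 11}
d['u'] = 4 → {'j': 9, 'g': 9, 'y': 11, 'u': 4}
d['j'] = 9+4 = 13 → {'j': 13, 'g': 9, 'y': 11, 'u': 4}
d['j'] = 13+1 = 14 → {'j': 14, 'g': 9, 'y': 11, 'u': 4}

{'j': 14, 'g': 9, 'y': 11, 'u': 4}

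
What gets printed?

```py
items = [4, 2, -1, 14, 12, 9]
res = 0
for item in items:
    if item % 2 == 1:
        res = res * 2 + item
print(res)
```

7

item=4: not odd
item=2: not odd
item=-1: odd, res = 0*2+(-1) = -1
item=14: not odd
item=12: not odd
item=9: odd, res = (-1)*2+9 = 7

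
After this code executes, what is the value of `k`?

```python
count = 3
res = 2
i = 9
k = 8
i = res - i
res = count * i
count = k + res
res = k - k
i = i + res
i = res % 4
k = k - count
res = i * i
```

21

i = 2-9 = -7
res = 3*(-7) = -21
count = 8+(-21) = -13
res = 8-8 = 0
i = (-7)+0 = -7
i = 0%4 = 0
k = 8-(-13) = 21
res = 0*0 = 0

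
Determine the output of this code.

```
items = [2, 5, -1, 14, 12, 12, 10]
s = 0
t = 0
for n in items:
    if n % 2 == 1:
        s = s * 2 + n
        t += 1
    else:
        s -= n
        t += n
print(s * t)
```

n=2: not odd, s = 0-2 = -2; t=2
n=5: odd, s = (-2)*2+5 = 1; t=3
n=-1: odd, s = 1*2+(-1) = 1; t=4
n=14: not odd, s = 1-14 = -13; t=18
n=12: not odd, s = (-13)-12 = -25; t=30
n=12: not odd, s = (-25)-12 = -37; t=42
n=10: not odd, s = (-37)-10 = -47; t=52
s*t = (-47)*52 = -2444

-2444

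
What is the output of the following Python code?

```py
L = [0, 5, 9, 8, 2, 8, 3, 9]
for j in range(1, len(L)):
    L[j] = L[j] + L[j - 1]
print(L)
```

[0, 5, 14, 22, 24, 32, 35, 44]

j=1: L[1] = 5+0 = 5 → [0, 5, 9, 8, 2, 8, 3, 9]
j=2: L[2] = 9+5 = 14 → [0, 5, 14, 8, 2, 8, 3, 9]
j=3: L[3] = 8+14 = 22 → [0, 5, 14, 22, 2, 8, 3, 9]
j=4: L[4] = 2+22 = 24 → [0, 5, 14, 22, 24, 8, 3, 9]
j=5: L[5] = 8+24 = 32 → [0, 5, 14, 22, 24, 32, 3, 9]
j=6: L[6] = 3+32 = 35 → [0, 5, 14, 22, 24, 32, 35, 9]
j=7: L[7] = 9+35 = 44 → [0, 5, 14, 22, 24, 32, 35, 44]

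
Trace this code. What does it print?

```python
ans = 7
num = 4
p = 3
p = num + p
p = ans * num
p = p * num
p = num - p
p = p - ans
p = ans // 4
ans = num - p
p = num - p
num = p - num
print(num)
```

-1

p = 4+3 = 7
p = 7*4 = 28
p = 28*4 = 112
p = 4-112 = -108
p = (-108)-7 = -115
p = 7//4 = 1
ans = 4-1 = 3
p = 4-1 = 3
num = 3-4 = -1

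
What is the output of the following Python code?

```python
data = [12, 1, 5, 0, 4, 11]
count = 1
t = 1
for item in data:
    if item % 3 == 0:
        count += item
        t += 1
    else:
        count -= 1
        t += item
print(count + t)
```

item=12: %3==0, count = 1+12 = 13; t=2
item=1: not %3==0, count = 13-1 = 12; t=3
item=5: not %3==0, count = 12-1 = 11; t=8
item=0: %3==0, count = 11+0 = 11; t=9
item=4: not %3==0, count = 11-1 = 10; t=13
item=11: not %3==0, count = 10-1 = 9; t=24
count+t = 9+24 = 33

33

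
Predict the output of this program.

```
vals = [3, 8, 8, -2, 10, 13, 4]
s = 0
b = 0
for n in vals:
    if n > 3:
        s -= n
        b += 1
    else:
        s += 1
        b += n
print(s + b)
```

-35

n=3: not >3, s = 0+1 = 1; b=3
n=8: >3, s = 1-8 = -7; b=4
n=8: >3, s = (-7)-8 = -15; b=5
n=-2: not >3, s = (-15)+1 = -14; b=3
n=10: >3, s = (-14)-10 = -24; b=4
n=13: >3, s = (-24)-13 = -37; b=5
n=4: >3, s = (-37)-4 = -41; b=6
s+b = (-41)+6 = -35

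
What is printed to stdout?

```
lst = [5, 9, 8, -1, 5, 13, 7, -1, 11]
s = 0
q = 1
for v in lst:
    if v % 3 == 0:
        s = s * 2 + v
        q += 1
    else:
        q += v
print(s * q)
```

v=5: not %3==0; q=6
v=9: %3==0, s = 0*2+9 = 9; q=7
v=8: not %3==0; q=15
v=-1: not %3==0; q=14
v=5: not %3==0; q=19
v=13: not %3==0; q=32
v=7: not %3==0; q=39
v=-1: not %3==0; q=38
v=11: not %3==0; q=49
s*q = 9*49 = 441

441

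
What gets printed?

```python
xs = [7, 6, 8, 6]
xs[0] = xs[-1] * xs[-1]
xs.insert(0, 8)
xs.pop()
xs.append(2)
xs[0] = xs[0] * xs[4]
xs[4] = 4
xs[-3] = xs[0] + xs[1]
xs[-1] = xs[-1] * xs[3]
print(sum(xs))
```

144

xs[0] = xs[-1]*xs[-1] = 6*6 = 36 → [36, 6, 8, 6]
insert 8 at 0 → [8, 36, 6, 8, 6]
pop() removes 6 → [8, 36, 6, 8]
append 2 → [8, 36, 6, 8, 2]
xs[0] = xs[0]*xs[4] = 8*2 = 16 → [16, 36, 6, 8, 2]
xs[4] = 4 → [16, 36, 6, 8, 4]
xs[-3] = xs[0]+xs[1] = 16+36 = 52 → [16, 36, 52, 8, 4]
xs[-1] = xs[-1]*xs[3] = 4*8 = 32 → [16, 36, 52, 8, 32]
sum = 144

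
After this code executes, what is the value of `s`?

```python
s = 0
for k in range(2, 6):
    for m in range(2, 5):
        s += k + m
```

78

k=2,m=2: s = 0+4 = 4
k=2,m=3: s = 4+5 = 9
k=2,m=4: s = 9+6 = 15
k=3,m=2: s = 15+5 = 20
k=3,m=3: s = 20+6 = 26
k=3,m=4: s = 26+7 = 33
k=4,m=2: s = 33+6 = 39
k=4,m=3: s = 39+7 = 46
k=4,m=4: s = 46+8 = 54
k=5,m=2: s = 54+7 = 61
k=5,m=3: s = 61+8 = 69
k=5,m=4: s = 69+9 = 78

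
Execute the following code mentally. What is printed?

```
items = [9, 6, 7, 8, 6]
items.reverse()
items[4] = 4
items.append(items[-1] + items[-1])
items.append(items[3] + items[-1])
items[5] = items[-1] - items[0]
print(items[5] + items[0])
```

reverse → [6, 8, 7, 6, 9]
items[4] = 4 → [6, 8, 7, 6, 4]
append items[-1]+items[-1] = 4+4 = 8 → [6, 8, 7, 6, 4, 8]
append items[3]+items[-1] = 6+8 = 14 → [6, 8, 7, 6, 4, 8, 14]
items[5] = items[-1]-items[0] = 14-6 = 8 → [6, 8, 7, 6, 4, 8, 14]
items[5]+items[0] = 8+6 = 14

14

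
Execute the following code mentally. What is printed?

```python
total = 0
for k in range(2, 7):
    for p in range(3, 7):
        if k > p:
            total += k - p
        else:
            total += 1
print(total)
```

k=2,p=3: not 2>3, total = 0+1 = 1
k=2,p=4: not 2>4, total = 1+1 = 2
k=2,p=5: not 2>5, total = 2+1 = 3
k=2,p=6: not 2>6, total = 3+1 = 4
k=3,p=3: not 3>3, total = 4+1 = 5
k=3,p=4: not 3>4, total = 5+1 = 6
k=3,p=5: not 3>5, total = 6+1 = 7
k=3,p=6: not 3>6, total = 7+1 = 8
k=4,p=3: 4>3, total = 8+1 = 9
k=4,p=4: not 4>4, total = 9+1 = 10
k=4,p=5: not 4>5, total = 10+1 = 11
k=4,p=6: not 4>6, total = 11+1 = 12
k=5,p=3: 5>3, total = 12+2 = 14
k=5,p=4: 5>4, total = 14+1 = 15
k=5,p=5: not 5>5, total = 15+1 = 16
k=5,p=6: not 5>6, total = 16+1 = 17
k=6,p=3: 6>3, total = 17+3 = 20
k=6,p=4: 6>4, total = 20+2 = 22
k=6,p=5: 6>5, total = 22+1 = 23
k=6,p=6: not 6>6, total = 23+1 = 24

24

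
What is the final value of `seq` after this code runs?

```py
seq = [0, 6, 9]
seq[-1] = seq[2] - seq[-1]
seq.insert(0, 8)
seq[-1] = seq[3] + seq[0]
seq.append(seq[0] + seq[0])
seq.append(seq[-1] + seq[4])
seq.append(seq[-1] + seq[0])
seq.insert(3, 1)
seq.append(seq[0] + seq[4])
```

seq[-1] = seq[2]-seq[-1] = 9-9 = 0 → [0, 6, 0]
insert 8 at 0 → [8, 0, 6, 0]
seq[-1] = seq[3]+seq[0] = 0+8 = 8 → [8, 0, 6, 8]
append seq[0]+seq[0] = 8+8 = 16 → [8, 0, 6, 8, 16]
append seq[-1]+seq[4] = 16+16 = 32 → [8, 0, 6, 8, 16, 32]
append seq[-1]+seq[0] = 32+8 = 40 → [8, 0, 6, 8, 16, 32, 40]
insert 1 at 3 → [8, 0, 6, 1, 8, 16, 32, 40]
append seq[0]+seq[4] = 8+8 = 16 → [8, 0, 6, 1, 8, 16, 32, 40, 16]

[8, 0, 6, 1, 8, 16, 32, 40, 16]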